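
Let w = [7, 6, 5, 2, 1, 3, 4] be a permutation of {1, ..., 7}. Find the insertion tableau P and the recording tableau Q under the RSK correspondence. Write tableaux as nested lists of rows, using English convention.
P = [[1, 3, 4], [2], [5], [6], [7]], Q = [[1, 6, 7], [2], [3], [4], [5]]

Insert each entry of the permutation into P by Schensted row insertion, recording in Q the position of each new cell.

Insert 7: appended to row 1. P = [[7]].
Insert 6: 6 bumps 7 from row 1; 7 starts row 2. P = [[6], [7]].
Insert 5: 5 bumps 6 from row 1; 6 bumps 7 from row 2; 7 starts row 3. P = [[5], [6], [7]].
Insert 2: 2 bumps 5 from row 1; 5 bumps 6 from row 2; 6 bumps 7 from row 3; 7 starts row 4. P = [[2], [5], [6], [7]].
Insert 1: 1 bumps 2 from row 1; 2 bumps 5 from row 2; 5 bumps 6 from row 3; 6 bumps 7 from row 4; 7 starts row 5. P = [[1], [2], [5], [6], [7]].
Insert 3: appended to row 1. P = [[1, 3], [2], [5], [6], [7]].
Insert 4: appended to row 1. P = [[1, 3, 4], [2], [5], [6], [7]].

So P = [[1, 3, 4], [2], [5], [6], [7]], Q = [[1, 6, 7], [2], [3], [4], [5]].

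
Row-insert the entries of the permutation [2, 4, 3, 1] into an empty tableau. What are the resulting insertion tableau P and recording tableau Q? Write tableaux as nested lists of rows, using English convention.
Insert each entry of the permutation into P by Schensted row insertion, recording in Q the position of each new cell.

After inserting 2: P = [[2]].
After inserting 4: P = [[2, 4]].
After inserting 3: P = [[2, 3], [4]].
After inserting 1: P = [[1, 3], [2], [4]].

So P = [[1, 3], [2], [4]], Q = [[1, 2], [3], [4]].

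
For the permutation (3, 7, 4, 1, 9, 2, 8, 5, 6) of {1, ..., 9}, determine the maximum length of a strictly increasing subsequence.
4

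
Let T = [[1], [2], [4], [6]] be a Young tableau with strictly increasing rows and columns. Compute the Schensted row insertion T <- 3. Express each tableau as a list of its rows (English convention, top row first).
3 is larger than every entry of row 1, so it is appended to row 1. The new tableau is [[1, 3], [2], [4], [6]].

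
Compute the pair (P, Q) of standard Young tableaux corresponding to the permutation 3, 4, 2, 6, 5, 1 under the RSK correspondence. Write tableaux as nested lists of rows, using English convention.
Insert each entry of the permutation into P by Schensted row insertion, recording in Q the position of each new cell.

After inserting 3: P = [[3]].
After inserting 4: P = [[3, 4]].
After inserting 2: P = [[2, 4], [3]].
After inserting 6: P = [[2, 4, 6], [3]].
After inserting 5: P = [[2, 4, 5], [3, 6]].
After inserting 1: P = [[1, 4, 5], [2, 6], [3]].

So P = [[1, 4, 5], [2, 6], [3]], Q = [[1, 2, 4], [3, 5], [6]].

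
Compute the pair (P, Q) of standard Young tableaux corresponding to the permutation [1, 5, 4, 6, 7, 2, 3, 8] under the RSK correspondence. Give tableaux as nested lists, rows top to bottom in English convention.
Insert each entry of the permutation into P by Schensted row insertion, recording in Q the position of each new cell.

Insert 1: appended to row 1. P = [[1]].
Insert 5: appended to row 1. P = [[1, 5]].
Insert 4: 4 bumps 5 from row 1; 5 starts row 2. P = [[1, 4], [5]].
Insert 6: appended to row 1. P = [[1, 4, 6], [5]].
Insert 7: appended to row 1. P = [[1, 4, 6, 7], [5]].
Insert 2: 2 bumps 4 from row 1; 4 bumps 5 from row 2; 5 starts row 3. P = [[1, 2, 6, 7], [4], [5]].
Insert 3: 3 bumps 6 from row 1; 6 appends to row 2. P = [[1, 2, 3, 7], [4, 6], [5]].
Insert 8: appended to row 1. P = [[1, 2, 3, 7, 8], [4, 6], [5]].

So P = [[1, 2, 3, 7, 8], [4, 6], [5]], Q = [[1, 2, 4, 5, 8], [3, 7], [6]].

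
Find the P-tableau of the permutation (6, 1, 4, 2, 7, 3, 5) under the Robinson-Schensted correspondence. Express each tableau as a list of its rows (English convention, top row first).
Insert 6: appended to row 1. P = [[6]].
Insert 1: 1 bumps 6 from row 1; 6 starts row 2. P = [[1], [6]].
Insert 4: appended to row 1. P = [[1, 4], [6]].
Insert 2: 2 bumps 4 from row 1; 4 bumps 6 from row 2; 6 starts row 3. P = [[1, 2], [4], [6]].
Insert 7: appended to row 1. P = [[1, 2, 7], [4], [6]].
Insert 3: 3 bumps 7 from row 1; 7 appends to row 2. P = [[1, 2, 3], [4, 7], [6]].
Insert 5: appended to row 1. P = [[1, 2, 3, 5], [4, 7], [6]].

So P = [[1, 2, 3, 5], [4, 7], [6]].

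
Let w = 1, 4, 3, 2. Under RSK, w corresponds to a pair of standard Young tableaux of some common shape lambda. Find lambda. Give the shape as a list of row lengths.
[2, 1, 1]

Row-insert each entry into an empty tableau.

After inserting 1: P = [[1]].
After inserting 4: P = [[1, 4]].
After inserting 3: P = [[1, 3], [4]].
After inserting 2: P = [[1, 2], [3], [4]].

The final insertion tableau P = [[1, 2], [3], [4]] has shape [2, 1, 1].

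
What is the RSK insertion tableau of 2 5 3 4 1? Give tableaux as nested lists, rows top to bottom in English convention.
Insert 2: appended to row 1. P = [[2]].
Insert 5: appended to row 1. P = [[2, 5]].
Insert 3: 3 bumps 5 from row 1; 5 starts row 2. P = [[2, 3], [5]].
Insert 4: appended to row 1. P = [[2, 3, 4], [5]].
Insert 1: 1 bumps 2 from row 1; 2 bumps 5 from row 2; 5 starts row 3. P = [[1, 3, 4], [2], [5]].

So P = [[1, 3, 4], [2], [5]].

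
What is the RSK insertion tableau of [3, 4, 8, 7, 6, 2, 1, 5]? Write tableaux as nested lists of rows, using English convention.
Insert 3: appended to row 1. P = [[3]].
Insert 4: appended to row 1. P = [[3, 4]].
Insert 8: appended to row 1. P = [[3, 4, 8]].
Insert 7: 7 bumps 8 from row 1; 8 starts row 2. P = [[3, 4, 7], [8]].
Insert 6: 6 bumps 7 from row 1; 7 bumps 8 from row 2; 8 starts row 3. P = [[3, 4, 6], [7], [8]].
Insert 2: 2 bumps 3 from row 1; 3 bumps 7 from row 2; 7 bumps 8 from row 3; 8 starts row 4. P = [[2, 4, 6], [3], [7], [8]].
Insert 1: 1 bumps 2 from row 1; 2 bumps 3 from row 2; 3 bumps 7 from row 3; 7 bumps 8 from row 4; 8 starts row 5. P = [[1, 4, 6], [2], [3], [7], [8]].
Insert 5: 5 bumps 6 from row 1; 6 appends to row 2. P = [[1, 4, 5], [2, 6], [3], [7], [8]].

So P = [[1, 4, 5], [2, 6], [3], [7], [8]].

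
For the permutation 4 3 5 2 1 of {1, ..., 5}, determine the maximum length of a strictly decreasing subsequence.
4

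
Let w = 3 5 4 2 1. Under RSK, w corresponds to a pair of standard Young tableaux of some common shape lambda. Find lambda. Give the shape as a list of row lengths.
[2, 1, 1, 1]

RSK row insertion gives P = [[1, 4], [2], [3], [5]], which has shape [2, 1, 1, 1].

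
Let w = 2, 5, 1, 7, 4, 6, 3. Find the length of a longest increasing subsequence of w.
3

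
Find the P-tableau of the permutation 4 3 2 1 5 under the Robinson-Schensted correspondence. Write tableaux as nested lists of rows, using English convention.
P = [[1, 5], [2], [3], [4]]

Insert 4: appended to row 1. P = [[4]].
Insert 3: 3 bumps 4 from row 1; 4 starts row 2. P = [[3], [4]].
Insert 2: 2 bumps 3 from row 1; 3 bumps 4 from row 2; 4 starts row 3. P = [[2], [3], [4]].
Insert 1: 1 bumps 2 from row 1; 2 bumps 3 from row 2; 3 bumps 4 from row 3; 4 starts row 4. P = [[1], [2], [3], [4]].
Insert 5: appended to row 1. P = [[1, 5], [2], [3], [4]].

So P = [[1, 5], [2], [3], [4]].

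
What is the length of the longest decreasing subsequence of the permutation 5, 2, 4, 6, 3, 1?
4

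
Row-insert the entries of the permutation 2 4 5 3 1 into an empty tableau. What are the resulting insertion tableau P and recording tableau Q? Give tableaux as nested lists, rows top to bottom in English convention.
Insert each entry of the permutation into P by Schensted row insertion, recording in Q the position of each new cell.

After inserting 2: P = [[2]].
After inserting 4: P = [[2, 4]].
After inserting 5: P = [[2, 4, 5]].
After inserting 3: P = [[2, 3, 5], [4]].
After inserting 1: P = [[1, 3, 5], [2], [4]].

So P = [[1, 3, 5], [2], [4]], Q = [[1, 2, 3], [4], [5]].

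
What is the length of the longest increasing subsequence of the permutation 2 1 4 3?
2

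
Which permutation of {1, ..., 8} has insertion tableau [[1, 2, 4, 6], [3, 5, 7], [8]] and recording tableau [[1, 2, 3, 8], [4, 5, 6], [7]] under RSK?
3 5 8 1 2 7 4 6

Reverse the RSK construction: for i from n down to 1, find the cell of Q containing i, remove the entry at that cell from P, and reverse-bump it up through P; the value ejected from row 1 is w(i).

Step i=8: Q has 8 at row 1, column 4; remove that cell from P, ejecting 6. So w(8) = 6. P is now [[1, 2, 4], [3, 5, 7], [8]].
Step i=7: Q has 7 at row 3, column 1; remove 8 from row 3 of P and reverse-bump: 8 enters row 2 and ejects 7; 7 enters row 1 and ejects 4. So w(7) = 4. P is now [[1, 2, 7], [3, 5, 8]].
Step i=6: Q has 6 at row 2, column 3; remove 8 from row 2 of P and reverse-bump: 8 enters row 1 and ejects 7. So w(6) = 7. P is now [[1, 2, 8], [3, 5]].
Step i=5: Q has 5 at row 2, column 2; remove 5 from row 2 of P and reverse-bump: 5 enters row 1 and ejects 2. So w(5) = 2. P is now [[1, 5, 8], [3]].
Step i=4: Q has 4 at row 2, column 1; remove 3 from row 2 of P and reverse-bump: 3 enters row 1 and ejects 1. So w(4) = 1. P is now [[3, 5, 8]].
Step i=3: Q has 3 at row 1, column 3; remove that cell from P, ejecting 8. So w(3) = 8. P is now [[3, 5]].
Step i=2: Q has 2 at row 1, column 2; remove that cell from P, ejecting 5. So w(2) = 5. P is now [[3]].
Step i=1: Q has 1 at row 1, column 1; remove that cell from P, ejecting 3. So w(1) = 3. P is now [].

So w = 3 5 8 1 2 7 4 6.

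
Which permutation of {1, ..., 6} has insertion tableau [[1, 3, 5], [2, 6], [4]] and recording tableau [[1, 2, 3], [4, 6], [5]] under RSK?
2 4 6 3 1 5

Reverse the RSK construction: for i from n down to 1, find the cell of Q containing i, remove the entry at that cell from P, and reverse-bump it up through P; the value ejected from row 1 is w(i).

Step i=6: Q has 6 at row 2, column 2; remove 6 from row 2 of P and reverse-bump: 6 enters row 1 and ejects 5. So w(6) = 5. P is now [[1, 3, 6], [2], [4]].
Step i=5: Q has 5 at row 3, column 1; remove 4 from row 3 of P and reverse-bump: 4 enters row 2 and ejects 2; 2 enters row 1 and ejects 1. So w(5) = 1. P is now [[2, 3, 6], [4]].
Step i=4: Q has 4 at row 2, column 1; remove 4 from row 2 of P and reverse-bump: 4 enters row 1 and ejects 3. So w(4) = 3. P is now [[2, 4, 6]].
Step i=3: Q has 3 at row 1, column 3; remove that cell from P, ejecting 6. So w(3) = 6. P is now [[2, 4]].
Step i=2: Q has 2 at row 1, column 2; remove that cell from P, ejecting 4. So w(2) = 4. P is now [[2]].
Step i=1: Q has 1 at row 1, column 1; remove that cell from P, ejecting 2. So w(1) = 2. P is now [].

So w = 2 4 6 3 1 5.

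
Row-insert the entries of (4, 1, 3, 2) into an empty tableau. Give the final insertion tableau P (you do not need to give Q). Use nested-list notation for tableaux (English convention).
Insert 4: appended to row 1. P = [[4]].
Insert 1: 1 bumps 4 from row 1; 4 starts row 2. P = [[1], [4]].
Insert 3: appended to row 1. P = [[1, 3], [4]].
Insert 2: 2 bumps 3 from row 1; 3 bumps 4 from row 2; 4 starts row 3. P = [[1, 2], [3], [4]].

So P = [[1, 2], [3], [4]].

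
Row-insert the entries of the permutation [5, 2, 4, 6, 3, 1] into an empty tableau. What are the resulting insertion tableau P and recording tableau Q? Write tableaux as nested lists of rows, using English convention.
P = [[1, 3, 6], [2], [4], [5]], Q = [[1, 3, 4], [2], [5], [6]]

Insert each entry of the permutation into P by Schensted row insertion, recording in Q the position of each new cell.

Insert 5: appended to row 1. P = [[5]].
Insert 2: 2 bumps 5 from row 1; 5 starts row 2. P = [[2], [5]].
Insert 4: appended to row 1. P = [[2, 4], [5]].
Insert 6: appended to row 1. P = [[2, 4, 6], [5]].
Insert 3: 3 bumps 4 from row 1; 4 bumps 5 from row 2; 5 starts row 3. P = [[2, 3, 6], [4], [5]].
Insert 1: 1 bumps 2 from row 1; 2 bumps 4 from row 2; 4 bumps 5 from row 3; 5 starts row 4. P = [[1, 3, 6], [2], [4], [5]].

So P = [[1, 3, 6], [2], [4], [5]], Q = [[1, 3, 4], [2], [5], [6]].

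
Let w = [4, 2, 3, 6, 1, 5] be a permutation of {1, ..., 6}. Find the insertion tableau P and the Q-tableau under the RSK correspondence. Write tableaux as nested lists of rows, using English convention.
P = [[1, 3, 5], [2, 6], [4]], Q = [[1, 3, 4], [2, 6], [5]]

Insert each entry of the permutation into P by Schensted row insertion, recording in Q the position of each new cell.

Insert 4: appended to row 1. P = [[4]].
Insert 2: 2 bumps 4 from row 1; 4 starts row 2. P = [[2], [4]].
Insert 3: appended to row 1. P = [[2, 3], [4]].
Insert 6: appended to row 1. P = [[2, 3, 6], [4]].
Insert 1: 1 bumps 2 from row 1; 2 bumps 4 from row 2; 4 starts row 3. P = [[1, 3, 6], [2], [4]].
Insert 5: 5 bumps 6 from row 1; 6 appends to row 2. P = [[1, 3, 5], [2, 6], [4]].

So P = [[1, 3, 5], [2, 6], [4]], Q = [[1, 3, 4], [2, 6], [5]].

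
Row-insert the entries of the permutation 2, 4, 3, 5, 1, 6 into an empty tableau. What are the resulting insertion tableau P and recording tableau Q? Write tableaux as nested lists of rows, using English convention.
Insert each entry of the permutation into P by Schensted row insertion, recording in Q the position of each new cell.

After inserting 2: P = [[2]].
After inserting 4: P = [[2, 4]].
After inserting 3: P = [[2, 3], [4]].
After inserting 5: P = [[2, 3, 5], [4]].
After inserting 1: P = [[1, 3, 5], [2], [4]].
After inserting 6: P = [[1, 3, 5, 6], [2], [4]].

So P = [[1, 3, 5, 6], [2], [4]], Q = [[1, 2, 4, 6], [3], [5]].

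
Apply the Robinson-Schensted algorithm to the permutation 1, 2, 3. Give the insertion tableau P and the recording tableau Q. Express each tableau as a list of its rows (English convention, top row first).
Insert each entry of the permutation into P by Schensted row insertion, recording in Q the position of each new cell.

Insert 1: appended to row 1. P = [[1]].
Insert 2: appended to row 1. P = [[1, 2]].
Insert 3: appended to row 1. P = [[1, 2, 3]].

So P = [[1, 2, 3]], Q = [[1, 2, 3]].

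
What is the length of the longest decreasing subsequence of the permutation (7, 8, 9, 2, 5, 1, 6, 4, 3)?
4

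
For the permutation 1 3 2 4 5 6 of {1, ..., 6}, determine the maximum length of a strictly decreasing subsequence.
2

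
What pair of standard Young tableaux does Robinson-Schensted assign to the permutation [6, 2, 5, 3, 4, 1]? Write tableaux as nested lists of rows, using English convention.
P = [[1, 3, 4], [2], [5], [6]], Q = [[1, 3, 5], [2], [4], [6]]

Insert each entry of the permutation into P by Schensted row insertion, recording in Q the position of each new cell.

After inserting 6: P = [[6]].
After inserting 2: P = [[2], [6]].
After inserting 5: P = [[2, 5], [6]].
After inserting 3: P = [[2, 3], [5], [6]].
After inserting 4: P = [[2, 3, 4], [5], [6]].
After inserting 1: P = [[1, 3, 4], [2], [5], [6]].

So P = [[1, 3, 4], [2], [5], [6]], Q = [[1, 3, 5], [2], [4], [6]].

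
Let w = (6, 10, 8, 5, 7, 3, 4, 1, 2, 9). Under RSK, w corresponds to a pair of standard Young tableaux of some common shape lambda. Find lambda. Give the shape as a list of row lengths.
Row-insert each entry into an empty tableau.

After inserting 6: P = [[6]].
After inserting 10: P = [[6, 10]].
After inserting 8: P = [[6, 8], [10]].
After inserting 5: P = [[5, 8], [6], [10]].
After inserting 7: P = [[5, 7], [6, 8], [10]].
After inserting 3: P = [[3, 7], [5, 8], [6], [10]].
After inserting 4: P = [[3, 4], [5, 7], [6, 8], [10]].
After inserting 1: P = [[1, 4], [3, 7], [5, 8], [6], [10]].
After inserting 2: P = [[1, 2], [3, 4], [5, 7], [6, 8], [10]].
After inserting 9: P = [[1, 2, 9], [3, 4], [5, 7], [6, 8], [10]].

The final insertion tableau P = [[1, 2, 9], [3, 4], [5, 7], [6, 8], [10]] has shape [3, 2, 2, 2, 1].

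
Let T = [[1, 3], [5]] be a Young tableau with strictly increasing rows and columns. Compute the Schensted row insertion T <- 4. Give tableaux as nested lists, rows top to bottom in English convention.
4 is larger than every entry of row 1, so it is appended to row 1. The new tableau is [[1, 3, 4], [5]].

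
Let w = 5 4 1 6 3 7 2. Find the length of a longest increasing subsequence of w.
3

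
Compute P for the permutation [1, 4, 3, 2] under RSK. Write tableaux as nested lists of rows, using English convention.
Insert 1: appended to row 1. P = [[1]].
Insert 4: appended to row 1. P = [[1, 4]].
Insert 3: 3 bumps 4 from row 1; 4 starts row 2. P = [[1, 3], [4]].
Insert 2: 2 bumps 3 from row 1; 3 bumps 4 from row 2; 4 starts row 3. P = [[1, 2], [3], [4]].

So P = [[1, 2], [3], [4]].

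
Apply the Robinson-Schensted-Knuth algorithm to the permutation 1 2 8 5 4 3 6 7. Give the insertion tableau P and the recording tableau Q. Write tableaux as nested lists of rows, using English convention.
Insert each entry of the permutation into P by Schensted row insertion, recording in Q the position of each new cell.

Insert 1: appended to row 1. P = [[1]], Q = [[1]].
Insert 2: appended to row 1. P = [[1, 2]], Q = [[1, 2]].
Insert 8: appended to row 1. P = [[1, 2, 8]], Q = [[1, 2, 3]].
Insert 5: 5 bumps 8 from row 1; 8 starts row 2. P = [[1, 2, 5], [8]], Q = [[1, 2, 3], [4]].
Insert 4: 4 bumps 5 from row 1; 5 bumps 8 from row 2; 8 starts row 3. P = [[1, 2, 4], [5], [8]], Q = [[1, 2, 3], [4], [5]].
Insert 3: 3 bumps 4 from row 1; 4 bumps 5 from row 2; 5 bumps 8 from row 3; 8 starts row 4. P = [[1, 2, 3], [4], [5], [8]], Q = [[1, 2, 3], [4], [5], [6]].
Insert 6: appended to row 1. P = [[1, 2, 3, 6], [4], [5], [8]], Q = [[1, 2, 3, 7], [4], [5], [6]].
Insert 7: appended to row 1. P = [[1, 2, 3, 6, 7], [4], [5], [8]], Q = [[1, 2, 3, 7, 8], [4], [5], [6]].

So P = [[1, 2, 3, 6, 7], [4], [5], [8]], Q = [[1, 2, 3, 7, 8], [4], [5], [6]].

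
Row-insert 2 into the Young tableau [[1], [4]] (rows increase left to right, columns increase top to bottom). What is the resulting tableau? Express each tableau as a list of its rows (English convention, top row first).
2 is larger than every entry of row 1, so it is appended to row 1. The new tableau is [[1, 2], [4]].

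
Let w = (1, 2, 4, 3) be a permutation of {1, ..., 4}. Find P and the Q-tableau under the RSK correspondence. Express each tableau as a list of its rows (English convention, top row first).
Insert each entry of the permutation into P by Schensted row insertion, recording in Q the position of each new cell.

Insert 1: appended to row 1. P = [[1]], Q = [[1]].
Insert 2: appended to row 1. P = [[1, 2]], Q = [[1, 2]].
Insert 4: appended to row 1. P = [[1, 2, 4]], Q = [[1, 2, 3]].
Insert 3: 3 bumps 4 from row 1; 4 starts row 2. P = [[1, 2, 3], [4]], Q = [[1, 2, 3], [4]].

So P = [[1, 2, 3], [4]], Q = [[1, 2, 3], [4]].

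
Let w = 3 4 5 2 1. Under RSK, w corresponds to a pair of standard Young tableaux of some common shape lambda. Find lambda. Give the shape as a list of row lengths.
Row-insert each entry into an empty tableau.

After inserting 3: P = [[3]].
After inserting 4: P = [[3, 4]].
After inserting 5: P = [[3, 4, 5]].
After inserting 2: P = [[2, 4, 5], [3]].
After inserting 1: P = [[1, 4, 5], [2], [3]].

The final insertion tableau P = [[1, 4, 5], [2], [3]] has shape [3, 1, 1].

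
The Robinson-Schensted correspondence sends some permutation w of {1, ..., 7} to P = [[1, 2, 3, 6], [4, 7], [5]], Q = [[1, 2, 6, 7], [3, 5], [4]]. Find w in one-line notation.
5 7 4 1 2 3 6

Reverse the RSK construction: for i from n down to 1, find the cell of Q containing i, remove the entry at that cell from P, and reverse-bump it up through P; the value ejected from row 1 is w(i).

Step i=7: Q has 7 at row 1, column 4; remove that cell from P, ejecting 6. So w(7) = 6. P is now [[1, 2, 3], [4, 7], [5]].
Step i=6: Q has 6 at row 1, column 3; remove that cell from P, ejecting 3. So w(6) = 3. P is now [[1, 2], [4, 7], [5]].
Step i=5: Q has 5 at row 2, column 2; remove 7 from row 2 of P and reverse-bump: 7 enters row 1 and ejects 2. So w(5) = 2. P is now [[1, 7], [4], [5]].
Step i=4: Q has 4 at row 3, column 1; remove 5 from row 3 of P and reverse-bump: 5 enters row 2 and ejects 4; 4 enters row 1 and ejects 1. So w(4) = 1. P is now [[4, 7], [5]].
Step i=3: Q has 3 at row 2, column 1; remove 5 from row 2 of P and reverse-bump: 5 enters row 1 and ejects 4. So w(3) = 4. P is now [[5, 7]].
Step i=2: Q has 2 at row 1, column 2; remove that cell from P, ejecting 7. So w(2) = 7. P is now [[5]].
Step i=1: Q has 1 at row 1, column 1; remove that cell from P, ejecting 5. So w(1) = 5. P is now [].

So w = 5 7 4 1 2 3 6.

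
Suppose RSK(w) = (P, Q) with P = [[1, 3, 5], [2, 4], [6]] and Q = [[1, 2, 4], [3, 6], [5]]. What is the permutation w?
Reverse the RSK construction: for i from n down to 1, find the cell of Q containing i, remove the entry at that cell from P, and reverse-bump it up through P; the value ejected from row 1 is w(i).

Step i=6: Q has 6 at row 2, column 2; remove 4 from row 2 of P and reverse-bump: 4 enters row 1 and ejects 3. So w(6) = 3. P is now [[1, 4, 5], [2], [6]].
Step i=5: Q has 5 at row 3, column 1; remove 6 from row 3 of P and reverse-bump: 6 enters row 2 and ejects 2; 2 enters row 1 and ejects 1. So w(5) = 1. P is now [[2, 4, 5], [6]].
Step i=4: Q has 4 at row 1, column 3; remove that cell from P, ejecting 5. So w(4) = 5. P is now [[2, 4], [6]].
Step i=3: Q has 3 at row 2, column 1; remove 6 from row 2 of P and reverse-bump: 6 enters row 1 and ejects 4. So w(3) = 4. P is now [[2, 6]].
Step i=2: Q has 2 at row 1, column 2; remove that cell from P, ejecting 6. So w(2) = 6. P is now [[2]].
Step i=1: Q has 1 at row 1, column 1; remove that cell from P, ejecting 2. So w(1) = 2. P is now [].

So w = 2 6 4 5 1 3.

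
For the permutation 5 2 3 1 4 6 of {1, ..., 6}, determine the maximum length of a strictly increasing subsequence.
4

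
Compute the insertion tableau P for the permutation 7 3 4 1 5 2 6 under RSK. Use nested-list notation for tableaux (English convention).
P = [[1, 2, 5, 6], [3, 4], [7]]

Insert 7: appended to row 1. P = [[7]].
Insert 3: 3 bumps 7 from row 1; 7 starts row 2. P = [[3], [7]].
Insert 4: appended to row 1. P = [[3, 4], [7]].
Insert 1: 1 bumps 3 from row 1; 3 bumps 7 from row 2; 7 starts row 3. P = [[1, 4], [3], [7]].
Insert 5: appended to row 1. P = [[1, 4, 5], [3], [7]].
Insert 2: 2 bumps 4 from row 1; 4 appends to row 2. P = [[1, 2, 5], [3, 4], [7]].
Insert 6: appended to row 1. P = [[1, 2, 5, 6], [3, 4], [7]].

So P = [[1, 2, 5, 6], [3, 4], [7]].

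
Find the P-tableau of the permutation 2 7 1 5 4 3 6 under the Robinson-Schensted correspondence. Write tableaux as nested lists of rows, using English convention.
P = [[1, 3, 6], [2, 4], [5], [7]]

Insert 2: appended to row 1. P = [[2]].
Insert 7: appended to row 1. P = [[2, 7]].
Insert 1: 1 bumps 2 from row 1; 2 starts row 2. P = [[1, 7], [2]].
Insert 5: 5 bumps 7 from row 1; 7 appends to row 2. P = [[1, 5], [2, 7]].
Insert 4: 4 bumps 5 from row 1; 5 bumps 7 from row 2; 7 starts row 3. P = [[1, 4], [2, 5], [7]].
Insert 3: 3 bumps 4 from row 1; 4 bumps 5 from row 2; 5 bumps 7 from row 3; 7 starts row 4. P = [[1, 3], [2, 4], [5], [7]].
Insert 6: appended to row 1. P = [[1, 3, 6], [2, 4], [5], [7]].

So P = [[1, 3, 6], [2, 4], [5], [7]].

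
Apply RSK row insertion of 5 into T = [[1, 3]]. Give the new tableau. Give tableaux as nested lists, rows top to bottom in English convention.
[[1, 3, 5]]

5 is larger than every entry of row 1, so it is appended to row 1. The new tableau is [[1, 3, 5]].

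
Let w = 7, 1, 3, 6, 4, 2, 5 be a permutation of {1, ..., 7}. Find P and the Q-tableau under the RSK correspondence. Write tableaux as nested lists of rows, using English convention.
P = [[1, 2, 4, 5], [3], [6], [7]], Q = [[1, 3, 4, 7], [2], [5], [6]]

Insert each entry of the permutation into P by Schensted row insertion, recording in Q the position of each new cell.

Insert 7: appended to row 1. P = [[7]].
Insert 1: 1 bumps 7 from row 1; 7 starts row 2. P = [[1], [7]].
Insert 3: appended to row 1. P = [[1, 3], [7]].
Insert 6: appended to row 1. P = [[1, 3, 6], [7]].
Insert 4: 4 bumps 6 from row 1; 6 bumps 7 from row 2; 7 starts row 3. P = [[1, 3, 4], [6], [7]].
Insert 2: 2 bumps 3 from row 1; 3 bumps 6 from row 2; 6 bumps 7 from row 3; 7 starts row 4. P = [[1, 2, 4], [3], [6], [7]].
Insert 5: appended to row 1. P = [[1, 2, 4, 5], [3], [6], [7]].

So P = [[1, 2, 4, 5], [3], [6], [7]], Q = [[1, 3, 4, 7], [2], [5], [6]].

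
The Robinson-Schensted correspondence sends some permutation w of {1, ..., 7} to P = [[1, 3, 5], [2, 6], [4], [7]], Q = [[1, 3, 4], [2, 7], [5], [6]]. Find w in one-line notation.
Reverse the RSK construction: for i from n down to 1, find the cell of Q containing i, remove the entry at that cell from P, and reverse-bump it up through P; the value ejected from row 1 is w(i).

Step i=7: Q has 7 at row 2, column 2; remove 6 from row 2 of P and reverse-bump: 6 enters row 1 and ejects 5. So w(7) = 5. P is now [[1, 3, 6], [2], [4], [7]].
Step i=6: Q has 6 at row 4, column 1; remove 7 from row 4 of P and reverse-bump: 7 enters row 3 and ejects 4; 4 enters row 2 and ejects 2; 2 enters row 1 and ejects 1. So w(6) = 1. P is now [[2, 3, 6], [4], [7]].
Step i=5: Q has 5 at row 3, column 1; remove 7 from row 3 of P and reverse-bump: 7 enters row 2 and ejects 4; 4 enters row 1 and ejects 3. So w(5) = 3. P is now [[2, 4, 6], [7]].
Step i=4: Q has 4 at row 1, column 3; remove that cell from P, ejecting 6. So w(4) = 6. P is now [[2, 4], [7]].
Step i=3: Q has 3 at row 1, column 2; remove that cell from P, ejecting 4. So w(3) = 4. P is now [[2], [7]].
Step i=2: Q has 2 at row 2, column 1; remove 7 from row 2 of P and reverse-bump: 7 enters row 1 and ejects 2. So w(2) = 2. P is now [[7]].
Step i=1: Q has 1 at row 1, column 1; remove that cell from P, ejecting 7. So w(1) = 7. P is now [].

So w = 7 2 4 6 3 1 5.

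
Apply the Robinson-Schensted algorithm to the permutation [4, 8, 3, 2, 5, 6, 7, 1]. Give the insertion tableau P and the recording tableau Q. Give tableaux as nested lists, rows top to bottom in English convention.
P = [[1, 5, 6, 7], [2, 8], [3], [4]], Q = [[1, 2, 6, 7], [3, 5], [4], [8]]

Insert each entry of the permutation into P by Schensted row insertion, recording in Q the position of each new cell.

Insert 4: appended to row 1. P = [[4]].
Insert 8: appended to row 1. P = [[4, 8]].
Insert 3: 3 bumps 4 from row 1; 4 starts row 2. P = [[3, 8], [4]].
Insert 2: 2 bumps 3 from row 1; 3 bumps 4 from row 2; 4 starts row 3. P = [[2, 8], [3], [4]].
Insert 5: 5 bumps 8 from row 1; 8 appends to row 2. P = [[2, 5], [3, 8], [4]].
Insert 6: appended to row 1. P = [[2, 5, 6], [3, 8], [4]].
Insert 7: appended to row 1. P = [[2, 5, 6, 7], [3, 8], [4]].
Insert 1: 1 bumps 2 from row 1; 2 bumps 3 from row 2; 3 bumps 4 from row 3; 4 starts row 4. P = [[1, 5, 6, 7], [2, 8], [3], [4]].

So P = [[1, 5, 6, 7], [2, 8], [3], [4]], Q = [[1, 2, 6, 7], [3, 5], [4], [8]].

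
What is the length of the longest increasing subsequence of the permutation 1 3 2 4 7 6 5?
4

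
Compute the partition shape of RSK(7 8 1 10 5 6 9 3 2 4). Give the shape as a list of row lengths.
[4, 3, 2, 1]

RSK row insertion gives P = [[1, 2, 4, 9], [3, 6, 10], [5, 8], [7]], which has shape [4, 3, 2, 1].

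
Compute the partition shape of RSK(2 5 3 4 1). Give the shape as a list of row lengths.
[3, 1, 1]

Row-insert each entry into an empty tableau.

After inserting 2: P = [[2]].
After inserting 5: P = [[2, 5]].
After inserting 3: P = [[2, 3], [5]].
After inserting 4: P = [[2, 3, 4], [5]].
After inserting 1: P = [[1, 3, 4], [2], [5]].

The final insertion tableau P = [[1, 3, 4], [2], [5]] has shape [3, 1, 1].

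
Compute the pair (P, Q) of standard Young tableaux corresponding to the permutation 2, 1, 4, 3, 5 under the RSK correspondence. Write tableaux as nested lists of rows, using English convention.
P = [[1, 3, 5], [2, 4]], Q = [[1, 3, 5], [2, 4]]

Insert each entry of the permutation into P by Schensted row insertion, recording in Q the position of each new cell.

Insert 2: appended to row 1. P = [[2]].
Insert 1: 1 bumps 2 from row 1; 2 starts row 2. P = [[1], [2]].
Insert 4: appended to row 1. P = [[1, 4], [2]].
Insert 3: 3 bumps 4 from row 1; 4 appends to row 2. P = [[1, 3], [2, 4]].
Insert 5: appended to row 1. P = [[1, 3, 5], [2, 4]].

So P = [[1, 3, 5], [2, 4]], Q = [[1, 3, 5], [2, 4]].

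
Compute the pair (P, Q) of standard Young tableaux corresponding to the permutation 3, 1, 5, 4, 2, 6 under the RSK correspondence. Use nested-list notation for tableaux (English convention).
P = [[1, 2, 6], [3, 4], [5]], Q = [[1, 3, 6], [2, 4], [5]]

Insert each entry of the permutation into P by Schensted row insertion, recording in Q the position of each new cell.

After inserting 3: P = [[3]].
After inserting 1: P = [[1], [3]].
After inserting 5: P = [[1, 5], [3]].
After inserting 4: P = [[1, 4], [3, 5]].
After inserting 2: P = [[1, 2], [3, 4], [5]].
After inserting 6: P = [[1, 2, 6], [3, 4], [5]].

So P = [[1, 2, 6], [3, 4], [5]], Q = [[1, 3, 6], [2, 4], [5]].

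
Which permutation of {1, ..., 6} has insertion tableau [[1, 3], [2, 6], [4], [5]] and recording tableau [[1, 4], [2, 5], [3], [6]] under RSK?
Reverse the RSK construction: for i from n down to 1, find the cell of Q containing i, remove the entry at that cell from P, and reverse-bump it up through P; the value ejected from row 1 is w(i).

Step i=6: Q has 6 at row 4, column 1; remove 5 from row 4 of P and reverse-bump: 5 enters row 3 and ejects 4; 4 enters row 2 and ejects 2; 2 enters row 1 and ejects 1. So w(6) = 1. P is now [[2, 3], [4, 6], [5]].
Step i=5: Q has 5 at row 2, column 2; remove 6 from row 2 of P and reverse-bump: 6 enters row 1 and ejects 3. So w(5) = 3. P is now [[2, 6], [4], [5]].
Step i=4: Q has 4 at row 1, column 2; remove that cell from P, ejecting 6. So w(4) = 6. P is now [[2], [4], [5]].
Step i=3: Q has 3 at row 3, column 1; remove 5 from row 3 of P and reverse-bump: 5 enters row 2 and ejects 4; 4 enters row 1 and ejects 2. So w(3) = 2. P is now [[4], [5]].
Step i=2: Q has 2 at row 2, column 1; remove 5 from row 2 of P and reverse-bump: 5 enters row 1 and ejects 4. So w(2) = 4. P is now [[5]].
Step i=1: Q has 1 at row 1, column 1; remove that cell from P, ejecting 5. So w(1) = 5. P is now [].

So w = 5 4 2 6 3 1.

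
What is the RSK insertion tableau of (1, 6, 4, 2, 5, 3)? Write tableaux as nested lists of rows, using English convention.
P = [[1, 2, 3], [4, 5], [6]]

Insert 1: appended to row 1. P = [[1]].
Insert 6: appended to row 1. P = [[1, 6]].
Insert 4: 4 bumps 6 from row 1; 6 starts row 2. P = [[1, 4], [6]].
Insert 2: 2 bumps 4 from row 1; 4 bumps 6 from row 2; 6 starts row 3. P = [[1, 2], [4], [6]].
Insert 5: appended to row 1. P = [[1, 2, 5], [4], [6]].
Insert 3: 3 bumps 5 from row 1; 5 appends to row 2. P = [[1, 2, 3], [4, 5], [6]].

So P = [[1, 2, 3], [4, 5], [6]].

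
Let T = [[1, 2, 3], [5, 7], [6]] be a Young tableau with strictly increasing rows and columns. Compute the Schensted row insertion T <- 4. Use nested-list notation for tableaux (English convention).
4 is larger than every entry of row 1, so it is appended to row 1. The new tableau is [[1, 2, 3, 4], [5, 7], [6]].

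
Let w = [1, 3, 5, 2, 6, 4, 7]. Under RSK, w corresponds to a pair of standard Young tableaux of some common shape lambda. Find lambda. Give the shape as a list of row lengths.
Row-insert each entry into an empty tableau.

After inserting 1: P = [[1]].
After inserting 3: P = [[1, 3]].
After inserting 5: P = [[1, 3, 5]].
After inserting 2: P = [[1, 2, 5], [3]].
After inserting 6: P = [[1, 2, 5, 6], [3]].
After inserting 4: P = [[1, 2, 4, 6], [3, 5]].
After inserting 7: P = [[1, 2, 4, 6, 7], [3, 5]].

The final insertion tableau P = [[1, 2, 4, 6, 7], [3, 5]] has shape [5, 2].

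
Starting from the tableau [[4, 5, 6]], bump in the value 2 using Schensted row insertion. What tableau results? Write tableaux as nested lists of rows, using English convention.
[[2, 5, 6], [4]]

In row 1, 2 replaces 4 (the leftmost entry greater than 2); 4 is bumped to row 2. 4 starts a new row 2. The new tableau is [[2, 5, 6], [4]].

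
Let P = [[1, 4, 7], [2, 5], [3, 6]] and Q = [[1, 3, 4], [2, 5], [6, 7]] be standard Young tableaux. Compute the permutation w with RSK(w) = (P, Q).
3 2 6 7 5 1 4

Reverse the RSK construction: for i from n down to 1, find the cell of Q containing i, remove the entry at that cell from P, and reverse-bump it up through P; the value ejected from row 1 is w(i).

Step i=7: Q has 7 at row 3, column 2; remove 6 from row 3 of P and reverse-bump: 6 enters row 2 and ejects 5; 5 enters row 1 and ejects 4. So w(7) = 4. P is now [[1, 5, 7], [2, 6], [3]].
Step i=6: Q has 6 at row 3, column 1; remove 3 from row 3 of P and reverse-bump: 3 enters row 2 and ejects 2; 2 enters row 1 and ejects 1. So w(6) = 1. P is now [[2, 5, 7], [3, 6]].
Step i=5: Q has 5 at row 2, column 2; remove 6 from row 2 of P and reverse-bump: 6 enters row 1 and ejects 5. So w(5) = 5. P is now [[2, 6, 7], [3]].
Step i=4: Q has 4 at row 1, column 3; remove that cell from P, ejecting 7. So w(4) = 7. P is now [[2, 6], [3]].
Step i=3: Q has 3 at row 1, column 2; remove that cell from P, ejecting 6. So w(3) = 6. P is now [[2], [3]].
Step i=2: Q has 2 at row 2, column 1; remove 3 from row 2 of P and reverse-bump: 3 enters row 1 and ejects 2. So w(2) = 2. P is now [[3]].
Step i=1: Q has 1 at row 1, column 1; remove that cell from P, ejecting 3. So w(1) = 3. P is now [].

So w = 3 2 6 7 5 1 4.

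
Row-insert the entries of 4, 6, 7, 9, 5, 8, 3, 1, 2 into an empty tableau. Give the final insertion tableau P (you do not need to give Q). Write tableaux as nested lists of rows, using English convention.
P = [[1, 2, 7, 8], [3, 5], [4, 9], [6]]

Insert 4: appended to row 1. P = [[4]].
Insert 6: appended to row 1. P = [[4, 6]].
Insert 7: appended to row 1. P = [[4, 6, 7]].
Insert 9: appended to row 1. P = [[4, 6, 7, 9]].
Insert 5: 5 bumps 6 from row 1; 6 starts row 2. P = [[4, 5, 7, 9], [6]].
Insert 8: 8 bumps 9 from row 1; 9 appends to row 2. P = [[4, 5, 7, 8], [6, 9]].
Insert 3: 3 bumps 4 from row 1; 4 bumps 6 from row 2; 6 starts row 3. P = [[3, 5, 7, 8], [4, 9], [6]].
Insert 1: 1 bumps 3 from row 1; 3 bumps 4 from row 2; 4 bumps 6 from row 3; 6 starts row 4. P = [[1, 5, 7, 8], [3, 9], [4], [6]].
Insert 2: 2 bumps 5 from row 1; 5 bumps 9 from row 2; 9 appends to row 3. P = [[1, 2, 7, 8], [3, 5], [4, 9], [6]].

So P = [[1, 2, 7, 8], [3, 5], [4, 9], [6]].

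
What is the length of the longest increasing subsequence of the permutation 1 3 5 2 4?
3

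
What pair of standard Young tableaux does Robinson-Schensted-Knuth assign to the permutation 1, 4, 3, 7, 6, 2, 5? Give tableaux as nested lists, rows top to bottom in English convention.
P = [[1, 2, 5], [3, 6], [4, 7]], Q = [[1, 2, 4], [3, 5], [6, 7]]

Insert each entry of the permutation into P by Schensted row insertion, recording in Q the position of each new cell.

Insert 1: appended to row 1. P = [[1]].
Insert 4: appended to row 1. P = [[1, 4]].
Insert 3: 3 bumps 4 from row 1; 4 starts row 2. P = [[1, 3], [4]].
Insert 7: appended to row 1. P = [[1, 3, 7], [4]].
Insert 6: 6 bumps 7 from row 1; 7 appends to row 2. P = [[1, 3, 6], [4, 7]].
Insert 2: 2 bumps 3 from row 1; 3 bumps 4 from row 2; 4 starts row 3. P = [[1, 2, 6], [3, 7], [4]].
Insert 5: 5 bumps 6 from row 1; 6 bumps 7 from row 2; 7 appends to row 3. P = [[1, 2, 5], [3, 6], [4, 7]].

So P = [[1, 2, 5], [3, 6], [4, 7]], Q = [[1, 2, 4], [3, 5], [6, 7]].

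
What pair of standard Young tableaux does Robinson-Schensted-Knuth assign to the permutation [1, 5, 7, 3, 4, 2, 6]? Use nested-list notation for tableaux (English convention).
Insert each entry of the permutation into P by Schensted row insertion, recording in Q the position of each new cell.

Insert 1: appended to row 1. P = [[1]], Q = [[1]].
Insert 5: appended to row 1. P = [[1, 5]], Q = [[1, 2]].
Insert 7: appended to row 1. P = [[1, 5, 7]], Q = [[1, 2, 3]].
Insert 3: 3 bumps 5 from row 1; 5 starts row 2. P = [[1, 3, 7], [5]], Q = [[1, 2, 3], [4]].
Insert 4: 4 bumps 7 from row 1; 7 appends to row 2. P = [[1, 3, 4], [5, 7]], Q = [[1, 2, 3], [4, 5]].
Insert 2: 2 bumps 3 from row 1; 3 bumps 5 from row 2; 5 starts row 3. P = [[1, 2, 4], [3, 7], [5]], Q = [[1, 2, 3], [4, 5], [6]].
Insert 6: appended to row 1. P = [[1, 2, 4, 6], [3, 7], [5]], Q = [[1, 2, 3, 7], [4, 5], [6]].

So P = [[1, 2, 4, 6], [3, 7], [5]], Q = [[1, 2, 3, 7], [4, 5], [6]].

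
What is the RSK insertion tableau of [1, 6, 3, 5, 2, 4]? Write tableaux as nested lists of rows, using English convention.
Insert 1: appended to row 1. P = [[1]].
Insert 6: appended to row 1. P = [[1, 6]].
Insert 3: 3 bumps 6 from row 1; 6 starts row 2. P = [[1, 3], [6]].
Insert 5: appended to row 1. P = [[1, 3, 5], [6]].
Insert 2: 2 bumps 3 from row 1; 3 bumps 6 from row 2; 6 starts row 3. P = [[1, 2, 5], [3], [6]].
Insert 4: 4 bumps 5 from row 1; 5 appends to row 2. P = [[1, 2, 4], [3, 5], [6]].

So P = [[1, 2, 4], [3, 5], [6]].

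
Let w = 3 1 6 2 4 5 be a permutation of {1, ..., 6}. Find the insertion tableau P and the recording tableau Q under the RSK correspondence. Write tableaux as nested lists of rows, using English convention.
P = [[1, 2, 4, 5], [3, 6]], Q = [[1, 3, 5, 6], [2, 4]]

Insert each entry of the permutation into P by Schensted row insertion, recording in Q the position of each new cell.

Insert 3: appended to row 1. P = [[3]].
Insert 1: 1 bumps 3 from row 1; 3 starts row 2. P = [[1], [3]].
Insert 6: appended to row 1. P = [[1, 6], [3]].
Insert 2: 2 bumps 6 from row 1; 6 appends to row 2. P = [[1, 2], [3, 6]].
Insert 4: appended to row 1. P = [[1, 2, 4], [3, 6]].
Insert 5: appended to row 1. P = [[1, 2, 4, 5], [3, 6]].

So P = [[1, 2, 4, 5], [3, 6]], Q = [[1, 3, 5, 6], [2, 4]].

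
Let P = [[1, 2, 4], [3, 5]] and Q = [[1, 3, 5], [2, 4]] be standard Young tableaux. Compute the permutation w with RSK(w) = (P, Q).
Reverse the RSK construction: for i from n down to 1, find the cell of Q containing i, remove the entry at that cell from P, and reverse-bump it up through P; the value ejected from row 1 is w(i).

Step i=5: Q has 5 at row 1, column 3; remove that cell from P, ejecting 4. So w(5) = 4. P is now [[1, 2], [3, 5]].
Step i=4: Q has 4 at row 2, column 2; remove 5 from row 2 of P and reverse-bump: 5 enters row 1 and ejects 2. So w(4) = 2. P is now [[1, 5], [3]].
Step i=3: Q has 3 at row 1, column 2; remove that cell from P, ejecting 5. So w(3) = 5. P is now [[1], [3]].
Step i=2: Q has 2 at row 2, column 1; remove 3 from row 2 of P and reverse-bump: 3 enters row 1 and ejects 1. So w(2) = 1. P is now [[3]].
Step i=1: Q has 1 at row 1, column 1; remove that cell from P, ejecting 3. So w(1) = 3. P is now [].

So w = 3 1 5 2 4.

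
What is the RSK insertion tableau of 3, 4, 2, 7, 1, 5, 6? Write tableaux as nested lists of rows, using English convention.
P = [[1, 4, 5, 6], [2, 7], [3]]

After inserting 3: P = [[3]].
After inserting 4: P = [[3, 4]].
After inserting 2: P = [[2, 4], [3]].
After inserting 7: P = [[2, 4, 7], [3]].
After inserting 1: P = [[1, 4, 7], [2], [3]].
After inserting 5: P = [[1, 4, 5], [2, 7], [3]].
After inserting 6: P = [[1, 4, 5, 6], [2, 7], [3]].

So P = [[1, 4, 5, 6], [2, 7], [3]].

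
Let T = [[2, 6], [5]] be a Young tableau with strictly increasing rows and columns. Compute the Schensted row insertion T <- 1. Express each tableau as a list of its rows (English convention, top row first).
[[1, 6], [2], [5]]

In row 1, 1 replaces 2 (the leftmost entry greater than 1); 2 is bumped to row 2. In row 2, 2 replaces 5 (the leftmost entry greater than 2); 5 is bumped to row 3. 5 starts a new row 3. The new tableau is [[1, 6], [2], [5]].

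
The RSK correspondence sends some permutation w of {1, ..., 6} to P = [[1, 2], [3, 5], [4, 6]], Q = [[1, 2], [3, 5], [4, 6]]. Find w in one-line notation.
Reverse the RSK construction: for i from n down to 1, find the cell of Q containing i, remove the entry at that cell from P, and reverse-bump it up through P; the value ejected from row 1 is w(i).

Step i=6: Q has 6 at row 3, column 2; remove 6 from row 3 of P and reverse-bump: 6 enters row 2 and ejects 5; 5 enters row 1 and ejects 2. So w(6) = 2. P is now [[1, 5], [3, 6], [4]].
Step i=5: Q has 5 at row 2, column 2; remove 6 from row 2 of P and reverse-bump: 6 enters row 1 and ejects 5. So w(5) = 5. P is now [[1, 6], [3], [4]].
Step i=4: Q has 4 at row 3, column 1; remove 4 from row 3 of P and reverse-bump: 4 enters row 2 and ejects 3; 3 enters row 1 and ejects 1. So w(4) = 1. P is now [[3, 6], [4]].
Step i=3: Q has 3 at row 2, column 1; remove 4 from row 2 of P and reverse-bump: 4 enters row 1 and ejects 3. So w(3) = 3. P is now [[4, 6]].
Step i=2: Q has 2 at row 1, column 2; remove that cell from P, ejecting 6. So w(2) = 6. P is now [[4]].
Step i=1: Q has 1 at row 1, column 1; remove that cell from P, ejecting 4. So w(1) = 4. P is now [].

So w = 4 6 3 1 5 2.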